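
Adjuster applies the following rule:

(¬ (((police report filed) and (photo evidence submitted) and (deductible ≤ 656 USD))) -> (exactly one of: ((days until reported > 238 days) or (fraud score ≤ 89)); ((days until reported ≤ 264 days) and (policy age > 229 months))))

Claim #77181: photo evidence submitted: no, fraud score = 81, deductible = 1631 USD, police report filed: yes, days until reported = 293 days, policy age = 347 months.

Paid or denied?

Atomic conditions:
  police report filed: yes → true
  photo evidence submitted: no → false
  deductible ≤ 656 USD: 1631 ≤ 656 is false
  days until reported > 238 days: 293 > 238 is true
  fraud score ≤ 89: 81 ≤ 89 is true
  days until reported ≤ 264 days: 293 ≤ 264 is false
  policy age > 229 months: 347 > 229 is true
Combine:
[1.1] true AND false AND false = false
[1] NOT false = true
[2.1] true OR true = true
[2.2] false AND true = false
[2] exactly-one(true, false) = true
[root] true → true = true
Overall: true → paid

Paid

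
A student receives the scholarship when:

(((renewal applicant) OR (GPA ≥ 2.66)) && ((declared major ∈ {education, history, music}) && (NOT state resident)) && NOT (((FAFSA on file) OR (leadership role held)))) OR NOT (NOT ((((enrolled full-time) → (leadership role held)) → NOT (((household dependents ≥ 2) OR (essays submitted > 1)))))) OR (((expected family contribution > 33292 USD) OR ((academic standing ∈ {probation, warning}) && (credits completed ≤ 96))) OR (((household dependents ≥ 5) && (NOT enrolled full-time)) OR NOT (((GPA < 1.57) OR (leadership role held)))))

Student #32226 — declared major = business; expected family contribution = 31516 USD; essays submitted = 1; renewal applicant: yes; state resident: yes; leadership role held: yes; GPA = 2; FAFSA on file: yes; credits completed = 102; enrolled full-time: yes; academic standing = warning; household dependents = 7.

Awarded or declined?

Atomic conditions:
  renewal applicant: yes → true
  GPA ≥ 2.66: 2 ≥ 2.66 is false
  declared major ∈ {education, history, music}: business is not in the set → false
  NOT state resident: yes → false
  FAFSA on file: yes → true
  leadership role held: yes → true
  enrolled full-time: yes → true
  household dependents ≥ 2: 7 ≥ 2 is true
  essays submitted > 1: 1 > 1 is false
  expected family contribution > 33292 USD: 31516 > 33292 is false
  academic standing ∈ {probation, warning}: warning is in the set → true
  credits completed ≤ 96: 102 ≤ 96 is false
  household dependents ≥ 5: 7 ≥ 5 is true
  NOT enrolled full-time: yes → false
  GPA < 1.57: 2 < 1.57 is false
Combine:
[1.1] true OR false = true
[1.2] false AND false = false
[1.3.1] true OR true = true
[1.3] NOT true = false
[1] true AND false AND false = false
[2.1.1.1] true → true = true
[2.1.1.2.1] true OR false = true
[2.1.1.2] NOT true = false
[2.1.1] true → false = false
[2.1] NOT false = true
[2] NOT true = false
[3.1.2] true AND false = false
[3.1] false OR false = false
[3.2.1] true AND false = false
[3.2.2.1] false OR true = true
[3.2.2] NOT true = false
[3.2] false OR false = false
[3] false OR false = false
[root] false OR false OR false = false
Overall: false → declined

Declined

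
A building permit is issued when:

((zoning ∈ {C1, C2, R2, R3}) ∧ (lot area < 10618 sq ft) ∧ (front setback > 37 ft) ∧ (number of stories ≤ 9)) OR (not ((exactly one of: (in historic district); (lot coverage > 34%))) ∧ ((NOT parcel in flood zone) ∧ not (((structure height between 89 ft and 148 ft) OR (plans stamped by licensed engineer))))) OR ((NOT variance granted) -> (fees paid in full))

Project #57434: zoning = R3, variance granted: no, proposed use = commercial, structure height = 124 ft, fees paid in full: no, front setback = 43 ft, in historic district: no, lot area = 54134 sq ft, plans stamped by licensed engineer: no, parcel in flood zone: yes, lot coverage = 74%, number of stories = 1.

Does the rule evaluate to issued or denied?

Atomic conditions:
  zoning ∈ {C1, C2, R2, R3}: R3 is in the set → true
  lot area < 10618 sq ft: 54134 < 10618 is false
  front setback > 37 ft: 43 > 37 is true
  number of stories ≤ 9: 1 ≤ 9 is true
  in historic district: no → false
  lot coverage > 34%: 74 > 34 is true
  NOT parcel in flood zone: yes → false
  structure height between 89 ft and 148 ft: 124 in [89, 148] is true
  plans stamped by licensed engineer: no → false
  NOT variance granted: no → true
  fees paid in full: no → false
Combine:
[1] true AND false AND true AND true = false
[2.1.1] exactly-one(false, true) = true
[2.1] NOT true = false
[2.2.2.1] true OR false = true
[2.2.2] NOT true = false
[2.2] false AND false = false
[2] false AND false = false
[3] true → false = false
[root] false OR false OR false = false
Overall: false → denied

Denied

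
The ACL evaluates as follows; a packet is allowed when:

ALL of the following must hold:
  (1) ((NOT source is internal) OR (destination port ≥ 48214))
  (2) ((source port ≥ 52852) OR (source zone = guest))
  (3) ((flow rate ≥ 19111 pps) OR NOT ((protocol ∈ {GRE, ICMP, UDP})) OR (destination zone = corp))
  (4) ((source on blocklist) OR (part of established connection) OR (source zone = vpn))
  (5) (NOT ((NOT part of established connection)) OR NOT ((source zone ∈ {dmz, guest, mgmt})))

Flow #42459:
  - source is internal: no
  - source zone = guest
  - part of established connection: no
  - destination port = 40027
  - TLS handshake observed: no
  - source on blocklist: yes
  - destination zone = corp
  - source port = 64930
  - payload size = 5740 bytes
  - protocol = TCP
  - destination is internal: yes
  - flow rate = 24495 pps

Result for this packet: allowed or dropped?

Dropped

Atomic conditions:
  NOT source is internal: no → true
  destination port ≥ 48214: 40027 ≥ 48214 is false
  source port ≥ 52852: 64930 ≥ 52852 is true
  source zone = guest: guest == guest is true
  flow rate ≥ 19111 pps: 24495 ≥ 19111 is true
  protocol ∈ {GRE, ICMP, UDP}: TCP is not in the set → false
  destination zone = corp: corp == corp is true
  source on blocklist: yes → true
  part of established connection: no → false
  source zone = vpn: guest == vpn is false
  NOT part of established connection: no → true
  source zone ∈ {dmz, guest, mgmt}: guest is in the set → true
Combine:
[1] true OR false = true
[2] true OR true = true
[3.2] NOT false = true
[3] true OR true OR true = true
[4] true OR false OR false = true
[5.1] NOT true = false
[5.2] NOT true = false
[5] false OR false = false
[root] true AND true AND true AND true AND false = false
Overall: false → dropped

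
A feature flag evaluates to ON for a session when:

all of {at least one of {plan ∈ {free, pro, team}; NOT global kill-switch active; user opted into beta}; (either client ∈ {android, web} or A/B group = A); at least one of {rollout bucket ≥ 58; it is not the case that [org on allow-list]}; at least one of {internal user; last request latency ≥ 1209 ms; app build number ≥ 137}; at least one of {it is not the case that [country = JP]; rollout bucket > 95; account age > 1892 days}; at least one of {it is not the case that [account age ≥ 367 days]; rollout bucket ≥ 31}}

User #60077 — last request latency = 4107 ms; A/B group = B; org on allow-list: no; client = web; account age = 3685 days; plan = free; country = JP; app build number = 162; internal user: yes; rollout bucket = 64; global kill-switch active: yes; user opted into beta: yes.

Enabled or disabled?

Enabled

Atomic conditions:
  plan ∈ {free, pro, team}: free is in the set → true
  NOT global kill-switch active: yes → false
  user opted into beta: yes → true
  client ∈ {android, web}: web is in the set → true
  A/B group = A: B == A is false
  rollout bucket ≥ 58: 64 ≥ 58 is true
  org on allow-list: no → false
  internal user: yes → true
  last request latency ≥ 1209 ms: 4107 ≥ 1209 is true
  app build number ≥ 137: 162 ≥ 137 is true
  country = JP: JP == JP is true
  rollout bucket > 95: 64 > 95 is false
  account age > 1892 days: 3685 > 1892 is true
  account age ≥ 367 days: 3685 ≥ 367 is true
  rollout bucket ≥ 31: 64 ≥ 31 is true
Combine:
[1] true OR false OR true = true
[2] true OR false = true
[3.2] NOT false = true
[3] true OR true = true
[4] true OR true OR true = true
[5.1] NOT true = false
[5] false OR false OR true = true
[6.1] NOT true = false
[6] false OR true = true
[root] true AND true AND true AND true AND true AND true = true
Overall: true → enabled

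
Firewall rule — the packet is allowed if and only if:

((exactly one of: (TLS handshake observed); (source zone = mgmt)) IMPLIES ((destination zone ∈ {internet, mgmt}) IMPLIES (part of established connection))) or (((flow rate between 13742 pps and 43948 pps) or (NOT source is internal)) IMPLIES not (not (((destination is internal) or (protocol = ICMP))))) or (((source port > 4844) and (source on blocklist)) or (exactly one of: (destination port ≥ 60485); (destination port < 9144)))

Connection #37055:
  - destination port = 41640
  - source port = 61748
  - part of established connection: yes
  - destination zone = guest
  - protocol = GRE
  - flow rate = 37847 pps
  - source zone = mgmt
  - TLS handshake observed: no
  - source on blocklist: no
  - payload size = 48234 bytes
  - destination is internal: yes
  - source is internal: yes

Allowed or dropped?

Atomic conditions:
  TLS handshake observed: no → false
  source zone = mgmt: mgmt == mgmt is true
  destination zone ∈ {internet, mgmt}: guest is not in the set → false
  part of established connection: yes → true
  flow rate between 13742 pps and 43948 pps: 37847 in [13742, 43948] is true
  NOT source is internal: yes → false
  destination is internal: yes → true
  protocol = ICMP: GRE == ICMP is false
  source port > 4844: 61748 > 4844 is true
  source on blocklist: no → false
  destination port ≥ 60485: 41640 ≥ 60485 is false
  destination port < 9144: 41640 < 9144 is false
Combine:
[1.1] exactly-one(false, true) = true
[1.2] false → true (antecedent false ⇒ implication holds) = true
[1] true → true = true
[2.1] true OR false = true
[2.2.1.1] true OR false = true
[2.2.1] NOT true = false
[2.2] NOT false = true
[2] true → true = true
[3.1] true AND false = false
[3.2] exactly-one(false, false) = false
[3] false OR false = false
[root] true OR true OR false = true
Overall: true → allowed

Allowed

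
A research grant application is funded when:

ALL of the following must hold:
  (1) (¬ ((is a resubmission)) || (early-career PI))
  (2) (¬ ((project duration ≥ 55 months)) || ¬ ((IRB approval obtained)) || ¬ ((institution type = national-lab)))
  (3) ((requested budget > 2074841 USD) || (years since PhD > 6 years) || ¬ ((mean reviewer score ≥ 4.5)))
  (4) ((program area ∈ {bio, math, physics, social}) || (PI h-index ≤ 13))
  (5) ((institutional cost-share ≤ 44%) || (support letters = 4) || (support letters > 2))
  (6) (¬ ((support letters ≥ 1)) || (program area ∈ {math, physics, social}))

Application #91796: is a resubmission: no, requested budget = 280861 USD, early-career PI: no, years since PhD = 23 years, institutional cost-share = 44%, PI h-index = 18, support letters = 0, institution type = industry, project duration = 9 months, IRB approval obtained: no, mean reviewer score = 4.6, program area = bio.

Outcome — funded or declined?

Funded

Atomic conditions:
  is a resubmission: no → false
  early-career PI: no → false
  project duration ≥ 55 months: 9 ≥ 55 is false
  IRB approval obtained: no → false
  institution type = national-lab: industry == national-lab is false
  requested budget > 2074841 USD: 280861 > 2074841 is false
  years since PhD > 6 years: 23 > 6 is true
  mean reviewer score ≥ 4.5: 4.6 ≥ 4.5 is true
  program area ∈ {bio, math, physics, social}: bio is in the set → true
  PI h-index ≤ 13: 18 ≤ 13 is false
  institutional cost-share ≤ 44%: 44 ≤ 44 is true
  support letters = 4: 0 == 4 is false
  support letters > 2: 0 > 2 is false
  support letters ≥ 1: 0 ≥ 1 is false
  program area ∈ {math, physics, social}: bio is not in the set → false
Combine:
[1.1] NOT false = true
[1] true OR false = true
[2.1] NOT false = true
[2.2] NOT false = true
[2.3] NOT false = true
[2] true OR true OR true = true
[3.3] NOT true = false
[3] false OR true OR false = true
[4] true OR false = true
[5] true OR false OR false = true
[6.1] NOT false = true
[6] true OR false = true
[root] true AND true AND true AND true AND true AND true = true
Overall: true → funded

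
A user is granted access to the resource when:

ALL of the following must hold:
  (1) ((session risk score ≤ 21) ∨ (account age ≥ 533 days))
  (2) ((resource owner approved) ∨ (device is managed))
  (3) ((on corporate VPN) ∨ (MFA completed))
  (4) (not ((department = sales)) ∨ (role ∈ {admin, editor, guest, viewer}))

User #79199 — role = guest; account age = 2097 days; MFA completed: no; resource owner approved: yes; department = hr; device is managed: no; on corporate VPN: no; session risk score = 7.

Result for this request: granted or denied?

Denied

Atomic conditions:
  session risk score ≤ 21: 7 ≤ 21 is true
  account age ≥ 533 days: 2097 ≥ 533 is true
  resource owner approved: yes → true
  device is managed: no → false
  on corporate VPN: no → false
  MFA completed: no → false
  department = sales: hr == sales is false
  role ∈ {admin, editor, guest, viewer}: guest is in the set → true
Combine:
[1] true OR true = true
[2] true OR false = true
[3] false OR false = false
[4.1] NOT false = true
[4] true OR true = true
[root] true AND true AND false AND true = false
Overall: false → denied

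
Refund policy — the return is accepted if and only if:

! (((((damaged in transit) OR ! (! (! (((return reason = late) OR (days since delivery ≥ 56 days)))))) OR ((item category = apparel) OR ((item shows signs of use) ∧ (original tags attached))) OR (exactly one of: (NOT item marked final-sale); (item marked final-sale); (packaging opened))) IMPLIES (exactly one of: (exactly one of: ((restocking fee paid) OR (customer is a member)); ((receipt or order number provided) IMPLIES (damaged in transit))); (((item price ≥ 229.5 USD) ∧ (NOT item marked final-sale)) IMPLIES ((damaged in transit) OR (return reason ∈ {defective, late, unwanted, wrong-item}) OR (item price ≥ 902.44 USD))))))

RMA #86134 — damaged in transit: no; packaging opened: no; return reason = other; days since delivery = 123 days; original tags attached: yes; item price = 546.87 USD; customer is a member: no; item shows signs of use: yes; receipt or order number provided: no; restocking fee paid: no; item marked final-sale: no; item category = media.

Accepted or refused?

Atomic conditions:
  damaged in transit: no → false
  return reason = late: other == late is false
  days since delivery ≥ 56 days: 123 ≥ 56 is true
  item category = apparel: media == apparel is false
  item shows signs of use: yes → true
  original tags attached: yes → true
  NOT item marked final-sale: no → true
  item marked final-sale: no → false
  packaging opened: no → false
  restocking fee paid: no → false
  customer is a member: no → false
  receipt or order number provided: no → false
  item price ≥ 229.5 USD: 546.87 ≥ 229.5 is true
  return reason ∈ {defective, late, unwanted, wrong-item}: other is not in the set → false
  item price ≥ 902.44 USD: 546.87 ≥ 902.44 is false
Combine:
[1.1.1.2.1.1.1] false OR true = true
[1.1.1.2.1.1] NOT true = false
[1.1.1.2.1] NOT false = true
[1.1.1.2] NOT true = false
[1.1.1] false OR false = false
[1.1.2.2] true AND true = true
[1.1.2] false OR true = true
[1.1.3] exactly-one(true, false, false) = true
[1.1] false OR true OR true = true
[1.2.1.1] false OR false = false
[1.2.1.2] false → false (antecedent false ⇒ implication holds) = true
[1.2.1] exactly-one(false, true) = true
[1.2.2.1] true AND true = true
[1.2.2.2] false OR false OR false = false
[1.2.2] true → false = false
[1.2] exactly-one(true, false) = true
[1] true → true = true
[root] NOT true = false
Overall: false → refused

Refused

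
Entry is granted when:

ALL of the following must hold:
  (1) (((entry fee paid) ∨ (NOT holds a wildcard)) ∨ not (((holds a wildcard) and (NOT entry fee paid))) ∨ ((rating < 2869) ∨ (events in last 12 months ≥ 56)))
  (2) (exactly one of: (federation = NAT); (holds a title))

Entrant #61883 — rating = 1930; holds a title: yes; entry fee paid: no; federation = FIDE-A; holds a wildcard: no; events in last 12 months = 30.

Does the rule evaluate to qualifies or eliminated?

Qualifies

Atomic conditions:
  entry fee paid: no → false
  NOT holds a wildcard: no → true
  holds a wildcard: no → false
  NOT entry fee paid: no → true
  rating < 2869: 1930 < 2869 is true
  events in last 12 months ≥ 56: 30 ≥ 56 is false
  federation = NAT: FIDE-A == NAT is false
  holds a title: yes → true
Combine:
[1.1] false OR true = true
[1.2.1] false AND true = false
[1.2] NOT false = true
[1.3] true OR false = true
[1] true OR true OR true = true
[2] exactly-one(false, true) = true
[root] true AND true = true
Overall: true → qualifies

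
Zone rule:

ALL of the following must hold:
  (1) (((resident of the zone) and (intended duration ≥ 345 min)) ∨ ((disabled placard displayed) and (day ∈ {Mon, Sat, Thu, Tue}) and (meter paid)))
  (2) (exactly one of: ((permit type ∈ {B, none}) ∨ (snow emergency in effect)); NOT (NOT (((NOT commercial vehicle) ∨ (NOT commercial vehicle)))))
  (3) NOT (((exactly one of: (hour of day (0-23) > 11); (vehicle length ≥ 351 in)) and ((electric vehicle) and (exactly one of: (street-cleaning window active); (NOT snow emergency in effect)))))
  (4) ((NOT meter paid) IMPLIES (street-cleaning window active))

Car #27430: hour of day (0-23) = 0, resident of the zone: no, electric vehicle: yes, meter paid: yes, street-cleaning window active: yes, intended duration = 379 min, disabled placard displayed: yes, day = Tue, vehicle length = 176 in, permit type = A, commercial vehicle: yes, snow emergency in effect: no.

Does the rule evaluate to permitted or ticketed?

Ticketed

Atomic conditions:
  resident of the zone: no → false
  intended duration ≥ 345 min: 379 ≥ 345 is true
  disabled placard displayed: yes → true
  day ∈ {Mon, Sat, Thu, Tue}: Tue is in the set → true
  meter paid: yes → true
  permit type ∈ {B, none}: A is not in the set → false
  snow emergency in effect: no → false
  NOT commercial vehicle: yes → false
  hour of day (0-23) > 11: 0 > 11 is false
  vehicle length ≥ 351 in: 176 ≥ 351 is false
  electric vehicle: yes → true
  street-cleaning window active: yes → true
  NOT snow emergency in effect: no → true
  NOT meter paid: yes → false
Combine:
[1.1] false AND true = false
[1.2] true AND true AND true = true
[1] false OR true = true
[2.1] false OR false = false
[2.2.1.1] false OR false = false
[2.2.1] NOT false = true
[2.2] NOT true = false
[2] exactly-one(false, false) = false
[3.1.1] exactly-one(false, false) = false
[3.1.2.2] exactly-one(true, true) = false
[3.1.2] true AND false = false
[3.1] false AND false = false
[3] NOT false = true
[4] false → true (antecedent false ⇒ implication holds) = true
[root] true AND false AND true AND true = false
Overall: false → ticketed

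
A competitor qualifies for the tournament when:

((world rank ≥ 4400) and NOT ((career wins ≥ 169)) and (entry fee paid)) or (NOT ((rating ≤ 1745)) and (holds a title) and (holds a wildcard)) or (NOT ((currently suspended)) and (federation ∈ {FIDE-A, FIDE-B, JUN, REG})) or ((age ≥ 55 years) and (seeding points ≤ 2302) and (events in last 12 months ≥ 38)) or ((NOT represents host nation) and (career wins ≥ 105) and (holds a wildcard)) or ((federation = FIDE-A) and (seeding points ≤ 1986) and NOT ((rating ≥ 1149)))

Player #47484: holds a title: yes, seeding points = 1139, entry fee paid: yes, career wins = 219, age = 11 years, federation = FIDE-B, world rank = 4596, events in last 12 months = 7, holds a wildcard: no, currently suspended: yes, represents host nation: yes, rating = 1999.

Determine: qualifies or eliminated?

Eliminated

Atomic conditions:
  world rank ≥ 4400: 4596 ≥ 4400 is true
  career wins ≥ 169: 219 ≥ 169 is true
  entry fee paid: yes → true
  rating ≤ 1745: 1999 ≤ 1745 is false
  holds a title: yes → true
  holds a wildcard: no → false
  currently suspended: yes → true
  federation ∈ {FIDE-A, FIDE-B, JUN, REG}: FIDE-B is in the set → true
  age ≥ 55 years: 11 ≥ 55 is false
  seeding points ≤ 2302: 1139 ≤ 2302 is true
  events in last 12 months ≥ 38: 7 ≥ 38 is false
  NOT represents host nation: yes → false
  career wins ≥ 105: 219 ≥ 105 is true
  federation = FIDE-A: FIDE-B == FIDE-A is false
  seeding points ≤ 1986: 1139 ≤ 1986 is true
  rating ≥ 1149: 1999 ≥ 1149 is true
Combine:
[1.2] NOT true = false
[1] true AND false AND true = false
[2.1] NOT false = true
[2] true AND true AND false = false
[3.1] NOT true = false
[3] false AND true = false
[4] false AND true AND false = false
[5] false AND true AND false = false
[6.3] NOT true = false
[6] false AND true AND false = false
[root] false OR false OR false OR false OR false OR false = false
Overall: false → eliminated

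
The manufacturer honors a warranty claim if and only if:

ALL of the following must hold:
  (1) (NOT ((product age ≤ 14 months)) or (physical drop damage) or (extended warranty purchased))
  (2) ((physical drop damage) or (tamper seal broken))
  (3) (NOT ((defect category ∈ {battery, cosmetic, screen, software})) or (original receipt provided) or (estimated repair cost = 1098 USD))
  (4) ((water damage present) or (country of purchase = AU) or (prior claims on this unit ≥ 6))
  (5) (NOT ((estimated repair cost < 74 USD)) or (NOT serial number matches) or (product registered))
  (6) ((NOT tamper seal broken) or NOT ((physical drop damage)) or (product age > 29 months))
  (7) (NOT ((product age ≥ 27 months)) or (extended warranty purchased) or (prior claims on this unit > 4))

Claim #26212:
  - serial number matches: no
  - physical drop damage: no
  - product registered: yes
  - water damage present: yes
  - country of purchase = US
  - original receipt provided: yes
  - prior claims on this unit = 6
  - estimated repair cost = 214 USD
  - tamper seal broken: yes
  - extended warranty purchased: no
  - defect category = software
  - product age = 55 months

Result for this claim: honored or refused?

Atomic conditions:
  product age ≤ 14 months: 55 ≤ 14 is false
  physical drop damage: no → false
  extended warranty purchased: no → false
  tamper seal broken: yes → true
  defect category ∈ {battery, cosmetic, screen, software}: software is in the set → true
  original receipt provided: yes → true
  estimated repair cost = 1098 USD: 214 == 1098 is false
  water damage present: yes → true
  country of purchase = AU: US == AU is false
  prior claims on this unit ≥ 6: 6 ≥ 6 is true
  estimated repair cost < 74 USD: 214 < 74 is false
  NOT serial number matches: no → true
  product registered: yes → true
  NOT tamper seal broken: yes → false
  product age > 29 months: 55 > 29 is true
  product age ≥ 27 months: 55 ≥ 27 is true
  prior claims on this unit > 4: 6 > 4 is true
Combine:
[1.1] NOT false = true
[1] true OR false OR false = true
[2] false OR true = true
[3.1] NOT true = false
[3] false OR true OR false = true
[4] true OR false OR true = true
[5.1] NOT false = true
[5] true OR true OR true = true
[6.2] NOT false = true
[6] false OR true OR true = true
[7.1] NOT true = false
[7] false OR false OR true = true
[root] true AND true AND true AND true AND true AND true AND true = true
Overall: true → honored

Honored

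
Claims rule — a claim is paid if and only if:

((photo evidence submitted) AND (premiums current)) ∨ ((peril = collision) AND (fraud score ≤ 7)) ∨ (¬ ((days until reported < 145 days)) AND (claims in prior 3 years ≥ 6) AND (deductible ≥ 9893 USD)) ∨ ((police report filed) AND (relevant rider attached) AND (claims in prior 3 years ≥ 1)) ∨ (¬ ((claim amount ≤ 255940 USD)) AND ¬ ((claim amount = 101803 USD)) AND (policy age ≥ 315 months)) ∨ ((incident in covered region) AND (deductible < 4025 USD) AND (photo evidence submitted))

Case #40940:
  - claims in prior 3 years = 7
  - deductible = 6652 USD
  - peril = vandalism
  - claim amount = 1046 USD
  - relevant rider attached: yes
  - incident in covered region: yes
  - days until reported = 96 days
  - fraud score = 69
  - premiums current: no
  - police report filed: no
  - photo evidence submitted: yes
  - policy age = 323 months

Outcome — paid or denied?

Atomic conditions:
  photo evidence submitted: yes → true
  premiums current: no → false
  peril = collision: vandalism == collision is false
  fraud score ≤ 7: 69 ≤ 7 is false
  days until reported < 145 days: 96 < 145 is true
  claims in prior 3 years ≥ 6: 7 ≥ 6 is true
  deductible ≥ 9893 USD: 6652 ≥ 9893 is false
  police report filed: no → false
  relevant rider attached: yes → true
  claims in prior 3 years ≥ 1: 7 ≥ 1 is true
  claim amount ≤ 255940 USD: 1046 ≤ 255940 is true
  claim amount = 101803 USD: 1046 == 101803 is false
  policy age ≥ 315 months: 323 ≥ 315 is true
  incident in covered region: yes → true
  deductible < 4025 USD: 6652 < 4025 is false
Combine:
[1] true AND false = false
[2] false AND false = false
[3.1] NOT true = false
[3] false AND true AND false = false
[4] false AND true AND true = false
[5.1] NOT true = false
[5.2] NOT false = true
[5] false AND true AND true = false
[6] true AND false AND true = false
[root] false OR false OR false OR false OR false OR false = false
Overall: false → denied

Denied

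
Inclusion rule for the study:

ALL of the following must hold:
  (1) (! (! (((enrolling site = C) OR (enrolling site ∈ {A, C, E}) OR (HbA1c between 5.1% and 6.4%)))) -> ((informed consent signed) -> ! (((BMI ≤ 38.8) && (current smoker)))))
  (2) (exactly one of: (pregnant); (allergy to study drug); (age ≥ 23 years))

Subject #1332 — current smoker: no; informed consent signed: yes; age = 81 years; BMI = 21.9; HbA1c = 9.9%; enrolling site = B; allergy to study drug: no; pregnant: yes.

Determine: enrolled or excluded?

Excluded

Atomic conditions:
  enrolling site = C: B == C is false
  enrolling site ∈ {A, C, E}: B is not in the set → false
  HbA1c between 5.1% and 6.4%: 9.9 in [5.1, 6.4] is false
  informed consent signed: yes → true
  BMI ≤ 38.8: 21.9 ≤ 38.8 is true
  current smoker: no → false
  pregnant: yes → true
  allergy to study drug: no → false
  age ≥ 23 years: 81 ≥ 23 is true
Combine:
[1.1.1.1] false OR false OR false = false
[1.1.1] NOT false = true
[1.1] NOT true = false
[1.2.2.1] true AND false = false
[1.2.2] NOT false = true
[1.2] true → true = true
[1] false → true (antecedent false ⇒ implication holds) = true
[2] exactly-one(true, false, true) = false
[root] true AND false = false
Overall: false → excluded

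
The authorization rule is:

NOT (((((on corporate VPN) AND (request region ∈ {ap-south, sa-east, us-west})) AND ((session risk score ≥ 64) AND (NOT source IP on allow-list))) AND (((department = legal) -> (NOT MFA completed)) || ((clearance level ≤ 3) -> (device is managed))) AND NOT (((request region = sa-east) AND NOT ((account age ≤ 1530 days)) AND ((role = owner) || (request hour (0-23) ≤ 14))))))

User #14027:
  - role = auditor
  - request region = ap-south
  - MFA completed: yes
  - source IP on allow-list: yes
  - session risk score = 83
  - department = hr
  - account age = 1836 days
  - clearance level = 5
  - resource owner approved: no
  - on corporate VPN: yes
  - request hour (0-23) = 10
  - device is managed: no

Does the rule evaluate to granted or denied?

Granted

Atomic conditions:
  on corporate VPN: yes → true
  request region ∈ {ap-south, sa-east, us-west}: ap-south is in the set → true
  session risk score ≥ 64: 83 ≥ 64 is true
  NOT source IP on allow-list: yes → false
  department = legal: hr == legal is false
  NOT MFA completed: yes → false
  clearance level ≤ 3: 5 ≤ 3 is false
  device is managed: no → false
  request region = sa-east: ap-south == sa-east is false
  account age ≤ 1530 days: 1836 ≤ 1530 is false
  role = owner: auditor == owner is false
  request hour (0-23) ≤ 14: 10 ≤ 14 is true
Combine:
[1.1.1] true AND true = true
[1.1.2] true AND false = false
[1.1] true AND false = false
[1.2.1] false → false (antecedent false ⇒ implication holds) = true
[1.2.2] false → false (antecedent false ⇒ implication holds) = true
[1.2] true OR true = true
[1.3.1.2] NOT false = true
[1.3.1.3] false OR true = true
[1.3.1] false AND true AND true = false
[1.3] NOT false = true
[1] false AND true AND true = false
[root] NOT false = true
Overall: true → granted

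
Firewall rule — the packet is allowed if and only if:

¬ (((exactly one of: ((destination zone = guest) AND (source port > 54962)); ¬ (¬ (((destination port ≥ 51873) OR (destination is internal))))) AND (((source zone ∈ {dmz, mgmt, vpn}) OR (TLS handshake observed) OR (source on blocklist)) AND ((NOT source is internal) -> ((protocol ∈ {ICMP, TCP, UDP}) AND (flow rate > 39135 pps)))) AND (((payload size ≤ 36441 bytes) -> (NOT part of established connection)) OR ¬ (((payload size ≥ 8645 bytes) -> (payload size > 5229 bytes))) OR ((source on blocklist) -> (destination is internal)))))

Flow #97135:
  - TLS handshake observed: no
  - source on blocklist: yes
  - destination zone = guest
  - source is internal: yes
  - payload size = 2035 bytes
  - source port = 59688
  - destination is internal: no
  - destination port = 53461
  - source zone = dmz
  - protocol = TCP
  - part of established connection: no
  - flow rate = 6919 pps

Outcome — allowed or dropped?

Atomic conditions:
  destination zone = guest: guest == guest is true
  source port > 54962: 59688 > 54962 is true
  destination port ≥ 51873: 53461 ≥ 51873 is true
  destination is internal: no → false
  source zone ∈ {dmz, mgmt, vpn}: dmz is in the set → true
  TLS handshake observed: no → false
  source on blocklist: yes → true
  NOT source is internal: yes → false
  protocol ∈ {ICMP, TCP, UDP}: TCP is in the set → true
  flow rate > 39135 pps: 6919 > 39135 is false
  payload size ≤ 36441 bytes: 2035 ≤ 36441 is true
  NOT part of established connection: no → true
  payload size ≥ 8645 bytes: 2035 ≥ 8645 is false
  payload size > 5229 bytes: 2035 > 5229 is false
Combine:
[1.1.1] true AND true = true
[1.1.2.1.1] true OR false = true
[1.1.2.1] NOT true = false
[1.1.2] NOT false = true
[1.1] exactly-one(true, true) = false
[1.2.1] true OR false OR true = true
[1.2.2.2] true AND false = false
[1.2.2] false → false (antecedent false ⇒ implication holds) = true
[1.2] true AND true = true
[1.3.1] true → true = true
[1.3.2.1] false → false (antecedent false ⇒ implication holds) = true
[1.3.2] NOT true = false
[1.3.3] true → false = false
[1.3] true OR false OR false = true
[1] false AND true AND true = false
[root] NOT false = true
Overall: true → allowed

Allowed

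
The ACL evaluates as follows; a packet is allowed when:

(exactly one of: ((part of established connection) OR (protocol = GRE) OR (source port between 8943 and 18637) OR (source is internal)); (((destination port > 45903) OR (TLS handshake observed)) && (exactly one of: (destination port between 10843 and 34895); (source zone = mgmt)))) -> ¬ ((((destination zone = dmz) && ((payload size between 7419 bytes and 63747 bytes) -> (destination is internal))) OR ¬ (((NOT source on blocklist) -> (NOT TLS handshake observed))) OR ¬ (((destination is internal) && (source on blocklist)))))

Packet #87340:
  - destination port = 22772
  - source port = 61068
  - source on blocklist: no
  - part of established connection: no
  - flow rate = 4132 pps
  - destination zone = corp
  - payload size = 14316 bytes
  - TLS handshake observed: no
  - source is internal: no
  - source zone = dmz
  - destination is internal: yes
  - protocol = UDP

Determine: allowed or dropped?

Allowed

Atomic conditions:
  part of established connection: no → false
  protocol = GRE: UDP == GRE is false
  source port between 8943 and 18637: 61068 in [8943, 18637] is false
  source is internal: no → false
  destination port > 45903: 22772 > 45903 is false
  TLS handshake observed: no → false
  destination port between 10843 and 34895: 22772 in [10843, 34895] is true
  source zone = mgmt: dmz == mgmt is false
  destination zone = dmz: corp == dmz is false
  payload size between 7419 bytes and 63747 bytes: 14316 in [7419, 63747] is true
  destination is internal: yes → true
  NOT source on blocklist: no → true
  NOT TLS handshake observed: no → true
  source on blocklist: no → false
Combine:
[1.1] false OR false OR false OR false = false
[1.2.1] false OR false = false
[1.2.2] exactly-one(true, false) = true
[1.2] false AND true = false
[1] exactly-one(false, false) = false
[2.1.1.2] true → true = true
[2.1.1] false AND true = false
[2.1.2.1] true → true = true
[2.1.2] NOT true = false
[2.1.3.1] true AND false = false
[2.1.3] NOT false = true
[2.1] false OR false OR true = true
[2] NOT true = false
[root] false → false (antecedent false ⇒ implication holds) = true
Overall: true → allowed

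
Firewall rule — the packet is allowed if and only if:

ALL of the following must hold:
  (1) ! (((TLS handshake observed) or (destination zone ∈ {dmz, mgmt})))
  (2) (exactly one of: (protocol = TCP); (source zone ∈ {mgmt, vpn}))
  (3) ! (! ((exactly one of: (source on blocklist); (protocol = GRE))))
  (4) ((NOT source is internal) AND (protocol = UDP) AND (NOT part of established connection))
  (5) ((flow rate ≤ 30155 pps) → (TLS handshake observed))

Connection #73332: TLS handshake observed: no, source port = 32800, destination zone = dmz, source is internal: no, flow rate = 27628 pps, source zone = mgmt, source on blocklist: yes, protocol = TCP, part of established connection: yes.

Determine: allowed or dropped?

Atomic conditions:
  TLS handshake observed: no → false
  destination zone ∈ {dmz, mgmt}: dmz is in the set → true
  protocol = TCP: TCP == TCP is true
  source zone ∈ {mgmt, vpn}: mgmt is in the set → true
  source on blocklist: yes → true
  protocol = GRE: TCP == GRE is false
  NOT source is internal: no → true
  protocol = UDP: TCP == UDP is false
  NOT part of established connection: yes → false
  flow rate ≤ 30155 pps: 27628 ≤ 30155 is true
Combine:
[1.1] false OR true = true
[1] NOT true = false
[2] exactly-one(true, true) = false
[3.1.1] exactly-one(true, false) = true
[3.1] NOT true = false
[3] NOT false = true
[4] true AND false AND false = false
[5] true → false = false
[root] false AND false AND true AND false AND false = false
Overall: false → dropped

Dropped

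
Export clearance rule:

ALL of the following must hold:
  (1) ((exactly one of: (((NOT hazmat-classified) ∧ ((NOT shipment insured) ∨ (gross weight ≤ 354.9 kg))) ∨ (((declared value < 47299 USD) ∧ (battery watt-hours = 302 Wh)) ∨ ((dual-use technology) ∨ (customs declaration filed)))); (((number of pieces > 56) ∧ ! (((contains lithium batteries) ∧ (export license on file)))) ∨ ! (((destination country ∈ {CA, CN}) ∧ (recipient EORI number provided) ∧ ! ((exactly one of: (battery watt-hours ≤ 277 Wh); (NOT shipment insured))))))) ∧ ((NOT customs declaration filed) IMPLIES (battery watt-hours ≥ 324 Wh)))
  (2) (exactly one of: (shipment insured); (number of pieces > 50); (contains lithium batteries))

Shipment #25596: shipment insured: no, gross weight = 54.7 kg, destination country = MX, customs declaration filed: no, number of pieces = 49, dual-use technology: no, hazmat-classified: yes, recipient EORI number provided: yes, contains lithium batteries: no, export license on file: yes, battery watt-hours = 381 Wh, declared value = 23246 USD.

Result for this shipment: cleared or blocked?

Blocked

Atomic conditions:
  NOT hazmat-classified: yes → false
  NOT shipment insured: no → true
  gross weight ≤ 354.9 kg: 54.7 ≤ 354.9 is true
  declared value < 47299 USD: 23246 < 47299 is true
  battery watt-hours = 302 Wh: 381 == 302 is false
  dual-use technology: no → false
  customs declaration filed: no → false
  number of pieces > 56: 49 > 56 is false
  contains lithium batteries: no → false
  export license on file: yes → true
  destination country ∈ {CA, CN}: MX is not in the set → false
  recipient EORI number provided: yes → true
  battery watt-hours ≤ 277 Wh: 381 ≤ 277 is false
  NOT customs declaration filed: no → true
  battery watt-hours ≥ 324 Wh: 381 ≥ 324 is true
  shipment insured: no → false
  number of pieces > 50: 49 > 50 is false
Combine:
[1.1.1.1.2] true OR true = true
[1.1.1.1] false AND true = false
[1.1.1.2.1] true AND false = false
[1.1.1.2.2] false OR false = false
[1.1.1.2] false OR false = false
[1.1.1] false OR false = false
[1.1.2.1.2.1] false AND true = false
[1.1.2.1.2] NOT false = true
[1.1.2.1] false AND true = false
[1.1.2.2.1.3.1] exactly-one(false, true) = true
[1.1.2.2.1.3] NOT true = false
[1.1.2.2.1] false AND true AND false = false
[1.1.2.2] NOT false = true
[1.1.2] false OR true = true
[1.1] exactly-one(false, true) = true
[1.2] true → true = true
[1] true AND true = true
[2] exactly-one(false, false, false) = false
[root] true AND false = false
Overall: false → blocked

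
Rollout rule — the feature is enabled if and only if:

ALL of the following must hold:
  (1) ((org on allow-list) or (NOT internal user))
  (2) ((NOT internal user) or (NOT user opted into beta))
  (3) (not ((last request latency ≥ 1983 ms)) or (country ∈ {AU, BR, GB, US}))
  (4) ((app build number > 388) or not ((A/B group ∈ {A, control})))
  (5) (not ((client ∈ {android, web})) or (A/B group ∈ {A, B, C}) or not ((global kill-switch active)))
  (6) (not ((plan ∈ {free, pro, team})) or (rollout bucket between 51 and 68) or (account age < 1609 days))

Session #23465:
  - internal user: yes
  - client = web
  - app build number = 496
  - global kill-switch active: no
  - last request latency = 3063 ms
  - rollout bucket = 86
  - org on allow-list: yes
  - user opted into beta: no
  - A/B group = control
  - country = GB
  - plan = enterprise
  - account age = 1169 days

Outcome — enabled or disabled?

Atomic conditions:
  org on allow-list: yes → true
  NOT internal user: yes → false
  NOT user opted into beta: no → true
  last request latency ≥ 1983 ms: 3063 ≥ 1983 is true
  country ∈ {AU, BR, GB, US}: GB is in the set → true
  app build number > 388: 496 > 388 is true
  A/B group ∈ {A, control}: control is in the set → true
  client ∈ {android, web}: web is in the set → true
  A/B group ∈ {A, B, C}: control is not in the set → false
  global kill-switch active: no → false
  plan ∈ {free, pro, team}: enterprise is not in the set → false
  rollout bucket between 51 and 68: 86 in [51, 68] is false
  account age < 1609 days: 1169 < 1609 is true
Combine:
[1] true OR false = true
[2] false OR true = true
[3.1] NOT true = false
[3] false OR true = true
[4.2] NOT true = false
[4] true OR false = true
[5.1] NOT true = false
[5.3] NOT false = true
[5] false OR false OR true = true
[6.1] NOT false = true
[6] true OR false OR true = true
[root] true AND true AND true AND true AND true AND true = true
Overall: true → enabled

Enabled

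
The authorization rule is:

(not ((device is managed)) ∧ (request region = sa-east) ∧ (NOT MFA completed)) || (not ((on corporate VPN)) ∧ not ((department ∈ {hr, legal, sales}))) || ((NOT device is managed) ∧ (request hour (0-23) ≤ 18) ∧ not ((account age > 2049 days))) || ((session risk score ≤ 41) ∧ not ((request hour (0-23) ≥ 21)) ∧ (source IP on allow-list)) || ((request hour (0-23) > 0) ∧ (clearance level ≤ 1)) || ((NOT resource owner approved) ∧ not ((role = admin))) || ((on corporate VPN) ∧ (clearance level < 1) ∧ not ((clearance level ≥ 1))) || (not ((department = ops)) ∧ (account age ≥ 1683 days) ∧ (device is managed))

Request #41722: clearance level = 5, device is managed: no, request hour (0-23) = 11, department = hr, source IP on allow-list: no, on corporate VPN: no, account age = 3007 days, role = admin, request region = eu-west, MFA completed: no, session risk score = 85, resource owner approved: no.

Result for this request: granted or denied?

Denied

Atomic conditions:
  device is managed: no → false
  request region = sa-east: eu-west == sa-east is false
  NOT MFA completed: no → true
  on corporate VPN: no → false
  department ∈ {hr, legal, sales}: hr is in the set → true
  NOT device is managed: no → true
  request hour (0-23) ≤ 18: 11 ≤ 18 is true
  account age > 2049 days: 3007 > 2049 is true
  session risk score ≤ 41: 85 ≤ 41 is false
  request hour (0-23) ≥ 21: 11 ≥ 21 is false
  source IP on allow-list: no → false
  request hour (0-23) > 0: 11 > 0 is true
  clearance level ≤ 1: 5 ≤ 1 is false
  NOT resource owner approved: no → true
  role = admin: admin == admin is true
  clearance level < 1: 5 < 1 is false
  clearance level ≥ 1: 5 ≥ 1 is true
  department = ops: hr == ops is false
  account age ≥ 1683 days: 3007 ≥ 1683 is true
Combine:
[1.1] NOT false = true
[1] true AND false AND true = false
[2.1] NOT false = true
[2.2] NOT true = false
[2] true AND false = false
[3.3] NOT true = false
[3] true AND true AND false = false
[4.2] NOT false = true
[4] false AND true AND false = false
[5] true AND false = false
[6.2] NOT true = false
[6] true AND false = false
[7.3] NOT true = false
[7] false AND false AND false = false
[8.1] NOT false = true
[8] true AND true AND false = false
[root] false OR false OR false OR false OR false OR false OR false OR false = false
Overall: false → denied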